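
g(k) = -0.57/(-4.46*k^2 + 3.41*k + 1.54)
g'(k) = -0.57*(8.92*k - 3.41)/(-4.46*k^2 + 3.41*k + 1.54)^2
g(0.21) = -0.28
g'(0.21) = 0.21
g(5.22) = 0.01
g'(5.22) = -0.00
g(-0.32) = 72.12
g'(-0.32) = 57155.82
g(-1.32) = 0.05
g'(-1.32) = 0.08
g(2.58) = 0.03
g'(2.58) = -0.03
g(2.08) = 0.05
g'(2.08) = -0.08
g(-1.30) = 0.05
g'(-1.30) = 0.08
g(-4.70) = 0.01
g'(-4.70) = 0.00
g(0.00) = -0.37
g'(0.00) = 0.82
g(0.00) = -0.37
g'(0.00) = 0.82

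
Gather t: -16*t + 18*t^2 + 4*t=18*t^2 - 12*t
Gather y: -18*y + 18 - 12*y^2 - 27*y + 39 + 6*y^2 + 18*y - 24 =-6*y^2 - 27*y + 33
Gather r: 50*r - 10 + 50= 50*r + 40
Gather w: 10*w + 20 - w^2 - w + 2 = -w^2 + 9*w + 22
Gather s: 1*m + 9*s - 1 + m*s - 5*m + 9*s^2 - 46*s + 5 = -4*m + 9*s^2 + s*(m - 37) + 4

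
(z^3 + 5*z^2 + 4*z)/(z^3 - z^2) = (z^2 + 5*z + 4)/(z*(z - 1))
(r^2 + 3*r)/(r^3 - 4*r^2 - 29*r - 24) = r/(r^2 - 7*r - 8)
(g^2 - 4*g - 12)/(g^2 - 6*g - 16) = (g - 6)/(g - 8)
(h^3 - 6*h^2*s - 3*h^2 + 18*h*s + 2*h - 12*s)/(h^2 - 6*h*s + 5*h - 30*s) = (h^2 - 3*h + 2)/(h + 5)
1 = 1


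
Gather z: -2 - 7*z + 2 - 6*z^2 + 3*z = -6*z^2 - 4*z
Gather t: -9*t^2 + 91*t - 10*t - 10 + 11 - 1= -9*t^2 + 81*t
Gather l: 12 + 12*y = 12*y + 12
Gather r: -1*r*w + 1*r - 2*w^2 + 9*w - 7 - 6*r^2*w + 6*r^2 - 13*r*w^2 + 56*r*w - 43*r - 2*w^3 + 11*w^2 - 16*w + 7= r^2*(6 - 6*w) + r*(-13*w^2 + 55*w - 42) - 2*w^3 + 9*w^2 - 7*w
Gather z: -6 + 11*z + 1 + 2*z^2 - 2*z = 2*z^2 + 9*z - 5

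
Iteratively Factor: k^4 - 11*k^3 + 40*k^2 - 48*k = (k - 4)*(k^3 - 7*k^2 + 12*k) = (k - 4)^2*(k^2 - 3*k) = k*(k - 4)^2*(k - 3)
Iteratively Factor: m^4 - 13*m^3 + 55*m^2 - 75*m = (m)*(m^3 - 13*m^2 + 55*m - 75) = m*(m - 3)*(m^2 - 10*m + 25) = m*(m - 5)*(m - 3)*(m - 5)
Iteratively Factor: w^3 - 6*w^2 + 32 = (w - 4)*(w^2 - 2*w - 8) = (w - 4)*(w + 2)*(w - 4)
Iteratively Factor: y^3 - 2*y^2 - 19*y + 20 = (y + 4)*(y^2 - 6*y + 5) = (y - 5)*(y + 4)*(y - 1)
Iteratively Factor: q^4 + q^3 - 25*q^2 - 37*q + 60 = (q + 4)*(q^3 - 3*q^2 - 13*q + 15) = (q - 5)*(q + 4)*(q^2 + 2*q - 3) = (q - 5)*(q - 1)*(q + 4)*(q + 3)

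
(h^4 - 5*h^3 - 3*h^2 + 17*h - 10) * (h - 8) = h^5 - 13*h^4 + 37*h^3 + 41*h^2 - 146*h + 80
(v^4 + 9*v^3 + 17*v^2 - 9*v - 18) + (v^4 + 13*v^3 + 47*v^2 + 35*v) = 2*v^4 + 22*v^3 + 64*v^2 + 26*v - 18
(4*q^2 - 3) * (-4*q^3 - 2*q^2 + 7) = -16*q^5 - 8*q^4 + 12*q^3 + 34*q^2 - 21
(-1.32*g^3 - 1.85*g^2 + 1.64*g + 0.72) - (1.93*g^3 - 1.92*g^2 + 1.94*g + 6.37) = -3.25*g^3 + 0.0699999999999998*g^2 - 0.3*g - 5.65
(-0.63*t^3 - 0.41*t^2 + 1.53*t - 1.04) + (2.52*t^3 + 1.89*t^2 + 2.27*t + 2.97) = 1.89*t^3 + 1.48*t^2 + 3.8*t + 1.93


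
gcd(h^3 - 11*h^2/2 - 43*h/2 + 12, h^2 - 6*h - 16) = h - 8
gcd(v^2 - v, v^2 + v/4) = v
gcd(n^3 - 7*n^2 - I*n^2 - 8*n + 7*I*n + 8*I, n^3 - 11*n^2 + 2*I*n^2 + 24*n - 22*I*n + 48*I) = n - 8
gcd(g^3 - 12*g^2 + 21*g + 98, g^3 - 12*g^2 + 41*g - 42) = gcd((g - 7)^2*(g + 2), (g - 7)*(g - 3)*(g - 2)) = g - 7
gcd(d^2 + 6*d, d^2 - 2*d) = d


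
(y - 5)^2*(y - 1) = y^3 - 11*y^2 + 35*y - 25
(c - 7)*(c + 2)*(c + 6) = c^3 + c^2 - 44*c - 84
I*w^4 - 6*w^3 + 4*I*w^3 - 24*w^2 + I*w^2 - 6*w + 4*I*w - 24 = (w + 4)*(w + I)*(w + 6*I)*(I*w + 1)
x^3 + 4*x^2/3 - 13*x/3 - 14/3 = (x - 2)*(x + 1)*(x + 7/3)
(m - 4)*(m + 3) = m^2 - m - 12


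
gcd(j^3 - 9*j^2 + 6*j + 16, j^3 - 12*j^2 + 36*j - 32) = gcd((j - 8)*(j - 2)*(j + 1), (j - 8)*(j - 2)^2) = j^2 - 10*j + 16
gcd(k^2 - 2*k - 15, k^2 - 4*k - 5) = k - 5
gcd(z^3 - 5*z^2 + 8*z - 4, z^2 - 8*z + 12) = z - 2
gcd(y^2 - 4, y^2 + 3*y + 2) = y + 2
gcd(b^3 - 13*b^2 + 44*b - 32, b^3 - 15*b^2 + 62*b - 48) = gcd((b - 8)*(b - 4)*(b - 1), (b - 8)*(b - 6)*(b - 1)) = b^2 - 9*b + 8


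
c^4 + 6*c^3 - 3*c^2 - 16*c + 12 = (c - 1)^2*(c + 2)*(c + 6)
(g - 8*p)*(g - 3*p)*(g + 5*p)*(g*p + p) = g^4*p - 6*g^3*p^2 + g^3*p - 31*g^2*p^3 - 6*g^2*p^2 + 120*g*p^4 - 31*g*p^3 + 120*p^4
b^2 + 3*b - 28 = (b - 4)*(b + 7)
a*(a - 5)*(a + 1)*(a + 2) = a^4 - 2*a^3 - 13*a^2 - 10*a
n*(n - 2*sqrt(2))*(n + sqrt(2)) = n^3 - sqrt(2)*n^2 - 4*n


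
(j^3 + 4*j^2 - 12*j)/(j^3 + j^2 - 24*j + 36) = j/(j - 3)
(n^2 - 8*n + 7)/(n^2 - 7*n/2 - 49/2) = 2*(n - 1)/(2*n + 7)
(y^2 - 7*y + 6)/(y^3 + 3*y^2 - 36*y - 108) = (y - 1)/(y^2 + 9*y + 18)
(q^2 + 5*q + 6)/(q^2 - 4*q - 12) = (q + 3)/(q - 6)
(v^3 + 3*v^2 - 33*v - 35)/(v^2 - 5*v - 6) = (v^2 + 2*v - 35)/(v - 6)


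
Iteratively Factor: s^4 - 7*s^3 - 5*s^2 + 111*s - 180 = (s - 3)*(s^3 - 4*s^2 - 17*s + 60) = (s - 3)*(s + 4)*(s^2 - 8*s + 15) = (s - 5)*(s - 3)*(s + 4)*(s - 3)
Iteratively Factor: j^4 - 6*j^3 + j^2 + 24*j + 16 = (j - 4)*(j^3 - 2*j^2 - 7*j - 4) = (j - 4)^2*(j^2 + 2*j + 1) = (j - 4)^2*(j + 1)*(j + 1)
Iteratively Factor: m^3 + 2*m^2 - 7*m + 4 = (m - 1)*(m^2 + 3*m - 4) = (m - 1)^2*(m + 4)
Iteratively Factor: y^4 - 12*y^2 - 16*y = (y)*(y^3 - 12*y - 16) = y*(y - 4)*(y^2 + 4*y + 4) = y*(y - 4)*(y + 2)*(y + 2)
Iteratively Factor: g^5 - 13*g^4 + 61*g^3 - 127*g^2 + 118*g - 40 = (g - 4)*(g^4 - 9*g^3 + 25*g^2 - 27*g + 10) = (g - 5)*(g - 4)*(g^3 - 4*g^2 + 5*g - 2) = (g - 5)*(g - 4)*(g - 2)*(g^2 - 2*g + 1) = (g - 5)*(g - 4)*(g - 2)*(g - 1)*(g - 1)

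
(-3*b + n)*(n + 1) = -3*b*n - 3*b + n^2 + n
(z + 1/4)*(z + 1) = z^2 + 5*z/4 + 1/4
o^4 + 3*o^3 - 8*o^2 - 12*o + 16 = (o - 2)*(o - 1)*(o + 2)*(o + 4)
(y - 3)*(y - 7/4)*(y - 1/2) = y^3 - 21*y^2/4 + 61*y/8 - 21/8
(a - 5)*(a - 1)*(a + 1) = a^3 - 5*a^2 - a + 5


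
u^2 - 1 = (u - 1)*(u + 1)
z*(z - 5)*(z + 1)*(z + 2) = z^4 - 2*z^3 - 13*z^2 - 10*z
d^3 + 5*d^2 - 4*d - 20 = (d - 2)*(d + 2)*(d + 5)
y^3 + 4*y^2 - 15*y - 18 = (y - 3)*(y + 1)*(y + 6)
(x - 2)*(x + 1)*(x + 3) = x^3 + 2*x^2 - 5*x - 6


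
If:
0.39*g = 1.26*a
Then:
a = 0.30952380952381*g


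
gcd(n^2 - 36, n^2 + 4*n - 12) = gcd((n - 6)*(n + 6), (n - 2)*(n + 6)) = n + 6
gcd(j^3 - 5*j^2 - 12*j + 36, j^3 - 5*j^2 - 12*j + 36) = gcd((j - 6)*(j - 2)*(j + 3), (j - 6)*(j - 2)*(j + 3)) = j^3 - 5*j^2 - 12*j + 36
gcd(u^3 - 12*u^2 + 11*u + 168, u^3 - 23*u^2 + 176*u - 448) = u^2 - 15*u + 56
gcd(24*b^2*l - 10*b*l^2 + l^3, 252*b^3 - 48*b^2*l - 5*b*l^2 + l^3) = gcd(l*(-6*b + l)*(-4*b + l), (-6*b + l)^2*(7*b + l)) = 6*b - l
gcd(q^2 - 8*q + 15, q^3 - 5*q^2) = q - 5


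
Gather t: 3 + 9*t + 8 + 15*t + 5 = 24*t + 16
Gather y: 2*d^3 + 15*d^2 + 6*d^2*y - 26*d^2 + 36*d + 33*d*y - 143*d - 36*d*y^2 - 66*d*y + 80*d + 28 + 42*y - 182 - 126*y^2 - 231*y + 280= 2*d^3 - 11*d^2 - 27*d + y^2*(-36*d - 126) + y*(6*d^2 - 33*d - 189) + 126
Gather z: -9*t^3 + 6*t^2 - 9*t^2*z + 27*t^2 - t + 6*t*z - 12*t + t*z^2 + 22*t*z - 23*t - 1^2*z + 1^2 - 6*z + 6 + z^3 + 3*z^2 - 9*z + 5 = -9*t^3 + 33*t^2 - 36*t + z^3 + z^2*(t + 3) + z*(-9*t^2 + 28*t - 16) + 12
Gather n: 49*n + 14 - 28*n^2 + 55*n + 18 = -28*n^2 + 104*n + 32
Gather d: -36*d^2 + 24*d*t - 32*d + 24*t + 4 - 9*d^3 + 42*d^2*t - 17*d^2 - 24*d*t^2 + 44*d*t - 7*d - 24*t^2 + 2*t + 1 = -9*d^3 + d^2*(42*t - 53) + d*(-24*t^2 + 68*t - 39) - 24*t^2 + 26*t + 5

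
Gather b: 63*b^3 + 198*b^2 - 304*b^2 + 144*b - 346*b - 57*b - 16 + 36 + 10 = 63*b^3 - 106*b^2 - 259*b + 30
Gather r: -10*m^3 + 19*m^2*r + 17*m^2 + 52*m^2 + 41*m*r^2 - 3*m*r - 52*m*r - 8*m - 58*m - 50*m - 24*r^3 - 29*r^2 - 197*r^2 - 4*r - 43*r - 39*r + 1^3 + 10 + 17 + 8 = -10*m^3 + 69*m^2 - 116*m - 24*r^3 + r^2*(41*m - 226) + r*(19*m^2 - 55*m - 86) + 36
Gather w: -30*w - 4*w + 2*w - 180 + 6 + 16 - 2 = -32*w - 160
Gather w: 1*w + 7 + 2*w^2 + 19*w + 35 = 2*w^2 + 20*w + 42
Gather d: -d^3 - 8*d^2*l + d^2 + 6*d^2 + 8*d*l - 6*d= -d^3 + d^2*(7 - 8*l) + d*(8*l - 6)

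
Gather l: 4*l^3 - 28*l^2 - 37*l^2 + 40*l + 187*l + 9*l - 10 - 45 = 4*l^3 - 65*l^2 + 236*l - 55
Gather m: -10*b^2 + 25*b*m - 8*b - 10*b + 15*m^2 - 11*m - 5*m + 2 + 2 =-10*b^2 - 18*b + 15*m^2 + m*(25*b - 16) + 4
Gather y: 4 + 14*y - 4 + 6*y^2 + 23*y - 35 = 6*y^2 + 37*y - 35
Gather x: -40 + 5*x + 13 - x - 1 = 4*x - 28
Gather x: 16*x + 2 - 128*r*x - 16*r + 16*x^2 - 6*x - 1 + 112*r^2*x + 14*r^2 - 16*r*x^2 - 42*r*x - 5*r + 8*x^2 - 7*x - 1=14*r^2 - 21*r + x^2*(24 - 16*r) + x*(112*r^2 - 170*r + 3)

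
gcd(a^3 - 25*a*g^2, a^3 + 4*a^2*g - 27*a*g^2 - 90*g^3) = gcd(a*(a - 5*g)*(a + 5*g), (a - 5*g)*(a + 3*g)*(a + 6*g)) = a - 5*g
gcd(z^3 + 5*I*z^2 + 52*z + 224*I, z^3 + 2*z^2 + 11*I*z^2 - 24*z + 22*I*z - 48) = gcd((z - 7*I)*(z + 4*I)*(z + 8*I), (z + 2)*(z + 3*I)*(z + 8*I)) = z + 8*I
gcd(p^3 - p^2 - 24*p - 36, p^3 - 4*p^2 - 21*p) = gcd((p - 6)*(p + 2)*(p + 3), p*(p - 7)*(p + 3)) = p + 3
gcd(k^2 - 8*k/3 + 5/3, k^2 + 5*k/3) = 1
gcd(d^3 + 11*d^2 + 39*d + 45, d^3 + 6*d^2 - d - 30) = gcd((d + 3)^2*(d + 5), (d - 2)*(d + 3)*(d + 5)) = d^2 + 8*d + 15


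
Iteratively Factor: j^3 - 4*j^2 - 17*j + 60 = (j - 5)*(j^2 + j - 12) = (j - 5)*(j + 4)*(j - 3)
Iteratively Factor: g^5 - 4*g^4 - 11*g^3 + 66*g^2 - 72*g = (g + 4)*(g^4 - 8*g^3 + 21*g^2 - 18*g) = (g - 3)*(g + 4)*(g^3 - 5*g^2 + 6*g) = g*(g - 3)*(g + 4)*(g^2 - 5*g + 6) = g*(g - 3)*(g - 2)*(g + 4)*(g - 3)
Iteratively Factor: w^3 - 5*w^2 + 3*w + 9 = (w - 3)*(w^2 - 2*w - 3) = (w - 3)*(w + 1)*(w - 3)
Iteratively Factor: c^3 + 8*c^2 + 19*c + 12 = (c + 4)*(c^2 + 4*c + 3) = (c + 3)*(c + 4)*(c + 1)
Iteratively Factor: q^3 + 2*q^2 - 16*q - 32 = (q - 4)*(q^2 + 6*q + 8) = (q - 4)*(q + 4)*(q + 2)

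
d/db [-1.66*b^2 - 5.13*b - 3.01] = -3.32*b - 5.13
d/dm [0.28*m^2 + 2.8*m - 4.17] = 0.56*m + 2.8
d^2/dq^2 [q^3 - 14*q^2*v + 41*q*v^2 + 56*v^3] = 6*q - 28*v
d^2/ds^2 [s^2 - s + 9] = 2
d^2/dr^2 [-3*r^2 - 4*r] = -6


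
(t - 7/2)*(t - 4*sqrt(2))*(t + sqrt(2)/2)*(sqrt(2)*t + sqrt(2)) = sqrt(2)*t^4 - 7*t^3 - 5*sqrt(2)*t^3/2 - 15*sqrt(2)*t^2/2 + 35*t^2/2 + 10*sqrt(2)*t + 49*t/2 + 14*sqrt(2)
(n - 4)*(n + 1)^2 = n^3 - 2*n^2 - 7*n - 4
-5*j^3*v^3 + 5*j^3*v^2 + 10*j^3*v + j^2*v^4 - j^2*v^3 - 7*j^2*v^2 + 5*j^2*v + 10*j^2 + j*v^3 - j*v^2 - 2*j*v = (-5*j + v)*(v - 2)*(j*v + 1)*(j*v + j)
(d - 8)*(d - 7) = d^2 - 15*d + 56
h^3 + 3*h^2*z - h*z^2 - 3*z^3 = (h - z)*(h + z)*(h + 3*z)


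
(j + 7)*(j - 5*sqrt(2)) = j^2 - 5*sqrt(2)*j + 7*j - 35*sqrt(2)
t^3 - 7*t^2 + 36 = (t - 6)*(t - 3)*(t + 2)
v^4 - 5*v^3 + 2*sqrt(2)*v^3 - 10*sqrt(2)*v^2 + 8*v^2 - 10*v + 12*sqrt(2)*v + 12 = (v - 3)*(v - 2)*(v + sqrt(2))^2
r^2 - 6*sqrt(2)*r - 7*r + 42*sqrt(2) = (r - 7)*(r - 6*sqrt(2))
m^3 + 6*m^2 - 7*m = m*(m - 1)*(m + 7)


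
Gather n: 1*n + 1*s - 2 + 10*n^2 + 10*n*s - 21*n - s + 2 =10*n^2 + n*(10*s - 20)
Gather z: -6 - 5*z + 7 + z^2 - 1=z^2 - 5*z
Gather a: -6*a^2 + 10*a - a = -6*a^2 + 9*a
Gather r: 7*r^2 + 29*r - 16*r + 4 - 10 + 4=7*r^2 + 13*r - 2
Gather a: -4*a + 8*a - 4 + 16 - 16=4*a - 4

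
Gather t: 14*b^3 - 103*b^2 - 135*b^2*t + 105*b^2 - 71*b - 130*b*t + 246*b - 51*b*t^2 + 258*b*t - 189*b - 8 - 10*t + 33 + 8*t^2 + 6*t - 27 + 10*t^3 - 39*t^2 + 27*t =14*b^3 + 2*b^2 - 14*b + 10*t^3 + t^2*(-51*b - 31) + t*(-135*b^2 + 128*b + 23) - 2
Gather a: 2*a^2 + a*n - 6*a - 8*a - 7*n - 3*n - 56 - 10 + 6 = 2*a^2 + a*(n - 14) - 10*n - 60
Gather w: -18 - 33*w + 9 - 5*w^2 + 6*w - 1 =-5*w^2 - 27*w - 10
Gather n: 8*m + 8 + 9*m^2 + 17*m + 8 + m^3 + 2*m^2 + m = m^3 + 11*m^2 + 26*m + 16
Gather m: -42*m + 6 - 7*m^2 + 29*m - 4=-7*m^2 - 13*m + 2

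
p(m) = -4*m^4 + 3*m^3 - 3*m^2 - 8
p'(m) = -16*m^3 + 9*m^2 - 6*m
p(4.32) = -1215.26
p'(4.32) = -1147.90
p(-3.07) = -478.39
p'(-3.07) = 566.20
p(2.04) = -64.29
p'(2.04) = -110.62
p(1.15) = -14.40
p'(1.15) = -19.33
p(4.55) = -1501.89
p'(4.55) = -1348.12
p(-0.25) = -8.25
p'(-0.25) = 2.31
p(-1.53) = -47.69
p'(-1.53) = 87.55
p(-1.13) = -22.68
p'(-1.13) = 41.36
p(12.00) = -78200.00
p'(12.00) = -26424.00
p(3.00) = -278.00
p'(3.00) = -369.00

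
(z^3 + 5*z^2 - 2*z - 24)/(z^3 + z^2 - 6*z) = (z + 4)/z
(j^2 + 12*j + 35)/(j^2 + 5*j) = (j + 7)/j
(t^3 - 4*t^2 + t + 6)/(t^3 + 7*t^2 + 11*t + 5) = (t^2 - 5*t + 6)/(t^2 + 6*t + 5)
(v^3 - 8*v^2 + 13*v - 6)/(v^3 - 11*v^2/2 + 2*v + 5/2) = 2*(v^2 - 7*v + 6)/(2*v^2 - 9*v - 5)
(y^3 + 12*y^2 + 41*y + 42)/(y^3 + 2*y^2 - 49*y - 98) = (y + 3)/(y - 7)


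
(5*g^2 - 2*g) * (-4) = -20*g^2 + 8*g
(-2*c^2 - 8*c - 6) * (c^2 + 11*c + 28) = -2*c^4 - 30*c^3 - 150*c^2 - 290*c - 168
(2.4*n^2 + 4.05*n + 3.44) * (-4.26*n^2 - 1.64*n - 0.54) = -10.224*n^4 - 21.189*n^3 - 22.5924*n^2 - 7.8286*n - 1.8576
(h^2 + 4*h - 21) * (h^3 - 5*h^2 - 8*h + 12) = h^5 - h^4 - 49*h^3 + 85*h^2 + 216*h - 252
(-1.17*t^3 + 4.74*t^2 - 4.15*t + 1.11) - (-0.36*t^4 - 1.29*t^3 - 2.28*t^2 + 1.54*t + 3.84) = 0.36*t^4 + 0.12*t^3 + 7.02*t^2 - 5.69*t - 2.73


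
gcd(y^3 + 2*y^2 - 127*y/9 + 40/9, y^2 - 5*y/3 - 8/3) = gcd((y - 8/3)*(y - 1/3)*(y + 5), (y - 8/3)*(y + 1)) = y - 8/3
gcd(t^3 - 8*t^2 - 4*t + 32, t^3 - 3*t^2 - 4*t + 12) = t^2 - 4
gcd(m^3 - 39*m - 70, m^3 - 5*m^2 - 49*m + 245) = m - 7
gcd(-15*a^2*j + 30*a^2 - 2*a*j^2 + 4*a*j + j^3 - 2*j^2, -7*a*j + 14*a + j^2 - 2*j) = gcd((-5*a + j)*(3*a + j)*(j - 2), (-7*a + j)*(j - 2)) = j - 2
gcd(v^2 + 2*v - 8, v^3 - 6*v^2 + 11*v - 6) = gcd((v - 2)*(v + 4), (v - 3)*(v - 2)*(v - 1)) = v - 2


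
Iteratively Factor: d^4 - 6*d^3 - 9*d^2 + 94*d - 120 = (d + 4)*(d^3 - 10*d^2 + 31*d - 30) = (d - 5)*(d + 4)*(d^2 - 5*d + 6) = (d - 5)*(d - 3)*(d + 4)*(d - 2)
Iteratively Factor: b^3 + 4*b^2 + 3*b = (b + 1)*(b^2 + 3*b) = (b + 1)*(b + 3)*(b)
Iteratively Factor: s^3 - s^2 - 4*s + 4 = (s - 2)*(s^2 + s - 2) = (s - 2)*(s + 2)*(s - 1)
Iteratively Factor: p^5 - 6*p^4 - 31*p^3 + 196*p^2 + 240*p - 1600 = (p + 4)*(p^4 - 10*p^3 + 9*p^2 + 160*p - 400) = (p + 4)^2*(p^3 - 14*p^2 + 65*p - 100) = (p - 5)*(p + 4)^2*(p^2 - 9*p + 20) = (p - 5)^2*(p + 4)^2*(p - 4)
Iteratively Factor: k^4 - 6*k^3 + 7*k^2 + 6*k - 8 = (k - 2)*(k^3 - 4*k^2 - k + 4) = (k - 2)*(k + 1)*(k^2 - 5*k + 4) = (k - 2)*(k - 1)*(k + 1)*(k - 4)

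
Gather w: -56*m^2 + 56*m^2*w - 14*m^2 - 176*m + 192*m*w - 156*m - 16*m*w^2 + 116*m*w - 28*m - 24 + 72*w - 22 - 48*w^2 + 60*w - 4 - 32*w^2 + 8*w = -70*m^2 - 360*m + w^2*(-16*m - 80) + w*(56*m^2 + 308*m + 140) - 50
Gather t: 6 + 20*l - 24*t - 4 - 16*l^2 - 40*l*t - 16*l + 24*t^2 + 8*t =-16*l^2 + 4*l + 24*t^2 + t*(-40*l - 16) + 2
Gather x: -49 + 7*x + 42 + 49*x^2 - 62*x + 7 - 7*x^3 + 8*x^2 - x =-7*x^3 + 57*x^2 - 56*x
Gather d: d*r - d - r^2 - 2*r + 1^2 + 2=d*(r - 1) - r^2 - 2*r + 3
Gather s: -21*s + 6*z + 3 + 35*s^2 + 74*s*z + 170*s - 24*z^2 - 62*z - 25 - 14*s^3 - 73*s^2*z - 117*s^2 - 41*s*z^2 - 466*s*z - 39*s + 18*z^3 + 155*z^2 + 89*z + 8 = -14*s^3 + s^2*(-73*z - 82) + s*(-41*z^2 - 392*z + 110) + 18*z^3 + 131*z^2 + 33*z - 14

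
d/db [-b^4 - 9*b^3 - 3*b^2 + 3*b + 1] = -4*b^3 - 27*b^2 - 6*b + 3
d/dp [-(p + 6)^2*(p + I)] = (p + 6)*(-3*p - 6 - 2*I)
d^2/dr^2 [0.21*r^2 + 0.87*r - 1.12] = 0.420000000000000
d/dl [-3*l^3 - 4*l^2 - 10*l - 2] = -9*l^2 - 8*l - 10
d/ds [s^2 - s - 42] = 2*s - 1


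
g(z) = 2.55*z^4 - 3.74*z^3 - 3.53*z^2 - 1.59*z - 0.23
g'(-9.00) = -8282.67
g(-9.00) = 19185.16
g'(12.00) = 15923.61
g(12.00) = 45886.45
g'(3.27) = 212.00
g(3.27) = 117.61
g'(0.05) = -1.97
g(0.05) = -0.32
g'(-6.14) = -2742.28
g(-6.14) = 4366.38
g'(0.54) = -7.07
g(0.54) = -2.49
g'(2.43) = 61.36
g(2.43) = 10.31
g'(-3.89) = -744.32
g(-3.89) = 756.59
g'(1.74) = 5.89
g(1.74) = -10.01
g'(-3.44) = -525.29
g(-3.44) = 472.80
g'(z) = 10.2*z^3 - 11.22*z^2 - 7.06*z - 1.59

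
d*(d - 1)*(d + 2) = d^3 + d^2 - 2*d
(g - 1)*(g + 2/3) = g^2 - g/3 - 2/3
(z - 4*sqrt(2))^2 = z^2 - 8*sqrt(2)*z + 32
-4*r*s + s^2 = s*(-4*r + s)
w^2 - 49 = (w - 7)*(w + 7)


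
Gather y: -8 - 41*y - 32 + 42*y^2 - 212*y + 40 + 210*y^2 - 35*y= 252*y^2 - 288*y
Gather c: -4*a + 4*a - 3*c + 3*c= 0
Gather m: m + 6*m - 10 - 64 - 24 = 7*m - 98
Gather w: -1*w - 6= -w - 6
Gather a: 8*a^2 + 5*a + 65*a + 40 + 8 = 8*a^2 + 70*a + 48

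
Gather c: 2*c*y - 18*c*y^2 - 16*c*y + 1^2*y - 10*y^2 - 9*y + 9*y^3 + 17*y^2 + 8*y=c*(-18*y^2 - 14*y) + 9*y^3 + 7*y^2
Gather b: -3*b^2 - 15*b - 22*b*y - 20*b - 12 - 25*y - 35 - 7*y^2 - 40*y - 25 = -3*b^2 + b*(-22*y - 35) - 7*y^2 - 65*y - 72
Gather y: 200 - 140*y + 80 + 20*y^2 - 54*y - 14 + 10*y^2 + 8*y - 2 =30*y^2 - 186*y + 264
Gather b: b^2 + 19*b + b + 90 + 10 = b^2 + 20*b + 100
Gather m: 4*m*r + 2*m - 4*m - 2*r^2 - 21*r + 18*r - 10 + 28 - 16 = m*(4*r - 2) - 2*r^2 - 3*r + 2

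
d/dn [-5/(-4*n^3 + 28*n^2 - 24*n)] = 5*(-3*n^2 + 14*n - 6)/(4*n^2*(n^2 - 7*n + 6)^2)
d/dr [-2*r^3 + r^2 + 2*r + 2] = -6*r^2 + 2*r + 2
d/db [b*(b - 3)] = 2*b - 3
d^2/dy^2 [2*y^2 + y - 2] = 4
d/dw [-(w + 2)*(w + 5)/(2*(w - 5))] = (-w^2 + 10*w + 45)/(2*(w^2 - 10*w + 25))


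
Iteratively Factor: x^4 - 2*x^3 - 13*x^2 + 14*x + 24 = (x + 3)*(x^3 - 5*x^2 + 2*x + 8) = (x - 4)*(x + 3)*(x^2 - x - 2) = (x - 4)*(x - 2)*(x + 3)*(x + 1)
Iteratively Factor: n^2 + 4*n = (n)*(n + 4)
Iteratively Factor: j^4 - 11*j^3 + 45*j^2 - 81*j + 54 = (j - 2)*(j^3 - 9*j^2 + 27*j - 27) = (j - 3)*(j - 2)*(j^2 - 6*j + 9) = (j - 3)^2*(j - 2)*(j - 3)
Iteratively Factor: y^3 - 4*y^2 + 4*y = (y - 2)*(y^2 - 2*y) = y*(y - 2)*(y - 2)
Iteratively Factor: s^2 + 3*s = (s)*(s + 3)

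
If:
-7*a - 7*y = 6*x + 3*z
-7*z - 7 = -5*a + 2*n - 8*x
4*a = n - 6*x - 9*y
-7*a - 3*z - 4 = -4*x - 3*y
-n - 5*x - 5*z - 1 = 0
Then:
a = 82/415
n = 257/83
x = 179/415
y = -13/415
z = -519/415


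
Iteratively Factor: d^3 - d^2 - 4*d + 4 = (d - 1)*(d^2 - 4) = (d - 1)*(d + 2)*(d - 2)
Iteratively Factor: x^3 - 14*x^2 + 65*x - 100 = (x - 4)*(x^2 - 10*x + 25) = (x - 5)*(x - 4)*(x - 5)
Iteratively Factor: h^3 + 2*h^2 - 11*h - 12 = (h + 1)*(h^2 + h - 12) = (h + 1)*(h + 4)*(h - 3)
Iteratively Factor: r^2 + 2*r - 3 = (r - 1)*(r + 3)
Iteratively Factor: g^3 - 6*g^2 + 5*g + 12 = (g + 1)*(g^2 - 7*g + 12) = (g - 3)*(g + 1)*(g - 4)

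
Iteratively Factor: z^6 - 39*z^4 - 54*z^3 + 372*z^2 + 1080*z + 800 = (z - 5)*(z^5 + 5*z^4 - 14*z^3 - 124*z^2 - 248*z - 160) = (z - 5)*(z + 2)*(z^4 + 3*z^3 - 20*z^2 - 84*z - 80) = (z - 5)^2*(z + 2)*(z^3 + 8*z^2 + 20*z + 16) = (z - 5)^2*(z + 2)^2*(z^2 + 6*z + 8) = (z - 5)^2*(z + 2)^2*(z + 4)*(z + 2)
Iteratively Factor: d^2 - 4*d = (d)*(d - 4)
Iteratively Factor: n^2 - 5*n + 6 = (n - 3)*(n - 2)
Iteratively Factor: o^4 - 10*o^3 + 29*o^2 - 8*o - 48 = (o + 1)*(o^3 - 11*o^2 + 40*o - 48) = (o - 4)*(o + 1)*(o^2 - 7*o + 12) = (o - 4)^2*(o + 1)*(o - 3)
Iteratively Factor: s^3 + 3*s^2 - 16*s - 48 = (s + 3)*(s^2 - 16) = (s + 3)*(s + 4)*(s - 4)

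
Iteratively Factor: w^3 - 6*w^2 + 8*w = (w - 2)*(w^2 - 4*w) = (w - 4)*(w - 2)*(w)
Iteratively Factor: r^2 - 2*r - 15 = (r - 5)*(r + 3)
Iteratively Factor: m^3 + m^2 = (m)*(m^2 + m) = m*(m + 1)*(m)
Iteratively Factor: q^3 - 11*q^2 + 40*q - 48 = (q - 4)*(q^2 - 7*q + 12) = (q - 4)*(q - 3)*(q - 4)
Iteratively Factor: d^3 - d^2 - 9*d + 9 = (d + 3)*(d^2 - 4*d + 3) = (d - 3)*(d + 3)*(d - 1)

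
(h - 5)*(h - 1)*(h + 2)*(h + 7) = h^4 + 3*h^3 - 35*h^2 - 39*h + 70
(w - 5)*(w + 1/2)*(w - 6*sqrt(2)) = w^3 - 6*sqrt(2)*w^2 - 9*w^2/2 - 5*w/2 + 27*sqrt(2)*w + 15*sqrt(2)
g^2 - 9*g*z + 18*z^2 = (g - 6*z)*(g - 3*z)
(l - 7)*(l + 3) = l^2 - 4*l - 21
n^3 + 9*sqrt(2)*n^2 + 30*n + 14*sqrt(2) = (n + sqrt(2))^2*(n + 7*sqrt(2))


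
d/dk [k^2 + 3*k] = 2*k + 3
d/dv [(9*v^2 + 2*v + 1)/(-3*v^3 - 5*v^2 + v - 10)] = (27*v^4 + 12*v^3 + 28*v^2 - 170*v - 21)/(9*v^6 + 30*v^5 + 19*v^4 + 50*v^3 + 101*v^2 - 20*v + 100)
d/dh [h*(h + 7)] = 2*h + 7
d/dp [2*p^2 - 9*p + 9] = 4*p - 9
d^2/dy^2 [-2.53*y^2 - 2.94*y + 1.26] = -5.06000000000000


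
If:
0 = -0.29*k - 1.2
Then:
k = -4.14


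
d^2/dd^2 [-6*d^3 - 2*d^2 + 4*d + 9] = -36*d - 4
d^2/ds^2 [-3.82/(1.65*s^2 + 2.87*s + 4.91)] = (20.7999*s^2 + 36.17922*s - 3.82*(3.3*s + 2.87)*(6.6*s + 5.74) + 61.89546)/(1.65*s^2 + 2.87*s + 4.91)^3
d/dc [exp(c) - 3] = exp(c)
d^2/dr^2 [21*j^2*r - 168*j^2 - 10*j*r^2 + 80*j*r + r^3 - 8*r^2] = -20*j + 6*r - 16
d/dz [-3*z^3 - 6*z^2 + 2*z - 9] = -9*z^2 - 12*z + 2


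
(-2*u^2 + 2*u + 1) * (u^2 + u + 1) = -2*u^4 + u^2 + 3*u + 1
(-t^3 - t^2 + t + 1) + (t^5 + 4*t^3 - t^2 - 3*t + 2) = t^5 + 3*t^3 - 2*t^2 - 2*t + 3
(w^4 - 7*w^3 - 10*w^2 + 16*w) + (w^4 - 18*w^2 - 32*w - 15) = 2*w^4 - 7*w^3 - 28*w^2 - 16*w - 15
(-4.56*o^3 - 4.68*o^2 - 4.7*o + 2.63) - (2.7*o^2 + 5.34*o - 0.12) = -4.56*o^3 - 7.38*o^2 - 10.04*o + 2.75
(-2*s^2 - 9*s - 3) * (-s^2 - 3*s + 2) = 2*s^4 + 15*s^3 + 26*s^2 - 9*s - 6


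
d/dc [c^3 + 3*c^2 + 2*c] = 3*c^2 + 6*c + 2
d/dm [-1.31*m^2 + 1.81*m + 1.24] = 1.81 - 2.62*m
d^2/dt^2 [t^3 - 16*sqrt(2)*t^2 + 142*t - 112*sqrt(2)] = 6*t - 32*sqrt(2)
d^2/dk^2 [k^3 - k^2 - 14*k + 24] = 6*k - 2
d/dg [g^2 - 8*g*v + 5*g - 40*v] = 2*g - 8*v + 5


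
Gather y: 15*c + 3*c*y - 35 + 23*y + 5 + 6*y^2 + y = 15*c + 6*y^2 + y*(3*c + 24) - 30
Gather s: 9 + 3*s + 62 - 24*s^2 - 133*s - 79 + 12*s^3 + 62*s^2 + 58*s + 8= 12*s^3 + 38*s^2 - 72*s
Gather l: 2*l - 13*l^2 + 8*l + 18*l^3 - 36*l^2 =18*l^3 - 49*l^2 + 10*l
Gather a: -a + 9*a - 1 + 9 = 8*a + 8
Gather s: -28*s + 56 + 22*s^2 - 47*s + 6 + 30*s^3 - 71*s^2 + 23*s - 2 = 30*s^3 - 49*s^2 - 52*s + 60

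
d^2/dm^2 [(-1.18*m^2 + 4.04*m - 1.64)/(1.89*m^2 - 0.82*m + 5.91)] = (25.20504*m^3 + 43.933428*m^2 - 255.508344*m - 8.84121999999999)/(6.751269*m^6 - 8.787366*m^5 + 67.145841*m^4 - 55.507276*m^3 + 209.963979*m^2 - 85.923126*m + 206.425071)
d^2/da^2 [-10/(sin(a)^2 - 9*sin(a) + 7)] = 10*(4*sin(a)^4 - 27*sin(a)^3 + 47*sin(a)^2 + 117*sin(a) - 148)/(sin(a)^2 - 9*sin(a) + 7)^3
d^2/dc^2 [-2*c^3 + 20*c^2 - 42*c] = 40 - 12*c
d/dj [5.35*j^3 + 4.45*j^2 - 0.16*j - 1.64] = 16.05*j^2 + 8.9*j - 0.16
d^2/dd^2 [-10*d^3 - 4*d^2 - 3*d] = -60*d - 8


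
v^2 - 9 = (v - 3)*(v + 3)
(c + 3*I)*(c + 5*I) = c^2 + 8*I*c - 15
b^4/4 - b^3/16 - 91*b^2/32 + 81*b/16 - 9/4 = (b/4 + 1)*(b - 2)*(b - 3/2)*(b - 3/4)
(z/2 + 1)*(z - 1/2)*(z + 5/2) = z^3/2 + 2*z^2 + 11*z/8 - 5/4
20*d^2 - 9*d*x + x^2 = (-5*d + x)*(-4*d + x)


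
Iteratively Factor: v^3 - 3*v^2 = (v)*(v^2 - 3*v) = v^2*(v - 3)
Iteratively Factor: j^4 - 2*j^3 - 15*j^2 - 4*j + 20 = (j - 1)*(j^3 - j^2 - 16*j - 20) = (j - 5)*(j - 1)*(j^2 + 4*j + 4) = (j - 5)*(j - 1)*(j + 2)*(j + 2)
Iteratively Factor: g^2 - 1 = (g - 1)*(g + 1)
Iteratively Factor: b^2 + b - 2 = (b + 2)*(b - 1)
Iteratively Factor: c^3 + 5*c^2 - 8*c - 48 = (c - 3)*(c^2 + 8*c + 16) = (c - 3)*(c + 4)*(c + 4)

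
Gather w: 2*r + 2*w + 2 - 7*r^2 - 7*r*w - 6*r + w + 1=-7*r^2 - 4*r + w*(3 - 7*r) + 3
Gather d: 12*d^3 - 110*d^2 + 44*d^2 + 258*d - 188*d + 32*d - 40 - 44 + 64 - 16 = 12*d^3 - 66*d^2 + 102*d - 36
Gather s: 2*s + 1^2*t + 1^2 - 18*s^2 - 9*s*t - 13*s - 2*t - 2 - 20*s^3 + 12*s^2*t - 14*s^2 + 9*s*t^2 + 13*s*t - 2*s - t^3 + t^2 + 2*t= -20*s^3 + s^2*(12*t - 32) + s*(9*t^2 + 4*t - 13) - t^3 + t^2 + t - 1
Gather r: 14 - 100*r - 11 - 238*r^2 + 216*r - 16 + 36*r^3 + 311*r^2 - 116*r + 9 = 36*r^3 + 73*r^2 - 4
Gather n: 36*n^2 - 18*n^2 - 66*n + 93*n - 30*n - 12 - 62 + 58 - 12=18*n^2 - 3*n - 28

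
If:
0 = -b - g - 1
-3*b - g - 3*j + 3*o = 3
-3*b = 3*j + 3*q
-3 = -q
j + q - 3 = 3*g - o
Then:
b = 7/5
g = -12/5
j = -22/5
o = -14/5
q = 3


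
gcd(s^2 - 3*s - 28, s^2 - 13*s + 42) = s - 7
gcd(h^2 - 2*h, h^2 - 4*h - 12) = 1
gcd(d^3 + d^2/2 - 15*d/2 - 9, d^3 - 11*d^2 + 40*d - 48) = d - 3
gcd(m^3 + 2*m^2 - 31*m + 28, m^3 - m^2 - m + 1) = m - 1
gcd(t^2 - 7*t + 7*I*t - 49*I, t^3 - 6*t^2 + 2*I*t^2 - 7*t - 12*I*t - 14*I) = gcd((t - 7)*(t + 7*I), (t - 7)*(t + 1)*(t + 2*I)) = t - 7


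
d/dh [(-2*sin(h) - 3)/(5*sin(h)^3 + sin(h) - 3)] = (20*sin(h)^3 + 45*sin(h)^2 + 9)*cos(h)/(5*sin(h)^3 + sin(h) - 3)^2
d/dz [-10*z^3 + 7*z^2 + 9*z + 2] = -30*z^2 + 14*z + 9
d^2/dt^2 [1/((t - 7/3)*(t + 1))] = 6*(9*(t + 1)^2 + 3*(t + 1)*(3*t - 7) + (3*t - 7)^2)/((t + 1)^3*(3*t - 7)^3)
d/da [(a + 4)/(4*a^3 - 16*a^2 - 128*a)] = (4 - a)/(2*a^2*(a^2 - 16*a + 64))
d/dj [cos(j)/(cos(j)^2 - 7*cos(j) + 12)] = (cos(j)^2 - 12)*sin(j)/((cos(j) - 4)^2*(cos(j) - 3)^2)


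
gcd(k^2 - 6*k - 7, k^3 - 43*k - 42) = k^2 - 6*k - 7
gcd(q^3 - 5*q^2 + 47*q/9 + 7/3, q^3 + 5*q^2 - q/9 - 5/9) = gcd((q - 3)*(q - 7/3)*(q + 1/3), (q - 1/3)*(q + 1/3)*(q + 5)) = q + 1/3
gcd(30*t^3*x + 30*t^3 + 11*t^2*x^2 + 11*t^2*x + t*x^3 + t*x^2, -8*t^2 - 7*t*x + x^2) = 1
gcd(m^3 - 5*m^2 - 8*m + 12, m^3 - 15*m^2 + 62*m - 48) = m^2 - 7*m + 6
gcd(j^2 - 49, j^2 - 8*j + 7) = j - 7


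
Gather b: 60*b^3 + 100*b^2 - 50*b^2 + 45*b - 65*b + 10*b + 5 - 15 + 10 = 60*b^3 + 50*b^2 - 10*b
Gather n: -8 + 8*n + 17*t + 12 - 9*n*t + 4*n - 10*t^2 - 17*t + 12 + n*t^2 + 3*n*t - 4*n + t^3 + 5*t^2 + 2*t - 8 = n*(t^2 - 6*t + 8) + t^3 - 5*t^2 + 2*t + 8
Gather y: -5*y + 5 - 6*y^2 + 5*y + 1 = 6 - 6*y^2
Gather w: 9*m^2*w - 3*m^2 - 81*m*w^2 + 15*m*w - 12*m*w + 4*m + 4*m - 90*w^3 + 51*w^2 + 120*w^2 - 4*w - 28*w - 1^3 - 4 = -3*m^2 + 8*m - 90*w^3 + w^2*(171 - 81*m) + w*(9*m^2 + 3*m - 32) - 5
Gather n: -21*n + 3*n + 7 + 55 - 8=54 - 18*n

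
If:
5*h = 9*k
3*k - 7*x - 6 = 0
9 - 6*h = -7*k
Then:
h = 81/19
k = 45/19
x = 3/19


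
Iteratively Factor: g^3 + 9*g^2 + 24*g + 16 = (g + 4)*(g^2 + 5*g + 4) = (g + 1)*(g + 4)*(g + 4)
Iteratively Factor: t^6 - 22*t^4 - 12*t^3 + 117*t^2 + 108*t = (t - 4)*(t^5 + 4*t^4 - 6*t^3 - 36*t^2 - 27*t) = (t - 4)*(t - 3)*(t^4 + 7*t^3 + 15*t^2 + 9*t) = t*(t - 4)*(t - 3)*(t^3 + 7*t^2 + 15*t + 9) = t*(t - 4)*(t - 3)*(t + 1)*(t^2 + 6*t + 9) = t*(t - 4)*(t - 3)*(t + 1)*(t + 3)*(t + 3)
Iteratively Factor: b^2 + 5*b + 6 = (b + 2)*(b + 3)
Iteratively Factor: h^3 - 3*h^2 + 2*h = (h - 1)*(h^2 - 2*h) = (h - 2)*(h - 1)*(h)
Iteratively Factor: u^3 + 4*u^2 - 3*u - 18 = (u - 2)*(u^2 + 6*u + 9) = (u - 2)*(u + 3)*(u + 3)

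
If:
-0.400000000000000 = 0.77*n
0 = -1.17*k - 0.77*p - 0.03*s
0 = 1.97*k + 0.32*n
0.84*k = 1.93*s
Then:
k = 0.08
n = -0.52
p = -0.13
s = 0.04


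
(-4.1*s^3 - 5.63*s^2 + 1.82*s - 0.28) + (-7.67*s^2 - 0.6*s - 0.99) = -4.1*s^3 - 13.3*s^2 + 1.22*s - 1.27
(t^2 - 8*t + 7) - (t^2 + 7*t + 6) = 1 - 15*t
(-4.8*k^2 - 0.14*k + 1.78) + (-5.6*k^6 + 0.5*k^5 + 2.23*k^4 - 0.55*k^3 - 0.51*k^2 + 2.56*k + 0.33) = -5.6*k^6 + 0.5*k^5 + 2.23*k^4 - 0.55*k^3 - 5.31*k^2 + 2.42*k + 2.11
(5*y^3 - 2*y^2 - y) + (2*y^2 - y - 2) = 5*y^3 - 2*y - 2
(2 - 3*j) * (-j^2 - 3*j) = 3*j^3 + 7*j^2 - 6*j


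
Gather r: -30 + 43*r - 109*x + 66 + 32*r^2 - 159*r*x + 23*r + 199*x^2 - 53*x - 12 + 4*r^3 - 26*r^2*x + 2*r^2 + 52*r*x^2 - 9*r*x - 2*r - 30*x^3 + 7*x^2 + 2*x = 4*r^3 + r^2*(34 - 26*x) + r*(52*x^2 - 168*x + 64) - 30*x^3 + 206*x^2 - 160*x + 24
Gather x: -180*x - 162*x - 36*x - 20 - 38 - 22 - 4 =-378*x - 84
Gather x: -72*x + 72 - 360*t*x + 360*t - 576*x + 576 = 360*t + x*(-360*t - 648) + 648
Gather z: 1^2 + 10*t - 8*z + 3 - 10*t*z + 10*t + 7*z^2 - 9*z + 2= 20*t + 7*z^2 + z*(-10*t - 17) + 6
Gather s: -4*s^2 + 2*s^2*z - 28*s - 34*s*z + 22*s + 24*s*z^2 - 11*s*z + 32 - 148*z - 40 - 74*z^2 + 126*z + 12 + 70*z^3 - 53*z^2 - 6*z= s^2*(2*z - 4) + s*(24*z^2 - 45*z - 6) + 70*z^3 - 127*z^2 - 28*z + 4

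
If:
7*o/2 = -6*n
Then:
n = -7*o/12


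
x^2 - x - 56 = (x - 8)*(x + 7)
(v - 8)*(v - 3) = v^2 - 11*v + 24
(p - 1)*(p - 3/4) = p^2 - 7*p/4 + 3/4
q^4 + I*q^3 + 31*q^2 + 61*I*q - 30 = (q - 6*I)*(q + I)^2*(q + 5*I)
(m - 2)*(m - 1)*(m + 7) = m^3 + 4*m^2 - 19*m + 14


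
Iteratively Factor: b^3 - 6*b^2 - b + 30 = (b - 5)*(b^2 - b - 6) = (b - 5)*(b + 2)*(b - 3)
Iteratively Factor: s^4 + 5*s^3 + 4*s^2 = (s + 4)*(s^3 + s^2) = (s + 1)*(s + 4)*(s^2) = s*(s + 1)*(s + 4)*(s)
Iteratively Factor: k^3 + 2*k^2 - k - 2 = (k - 1)*(k^2 + 3*k + 2) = (k - 1)*(k + 1)*(k + 2)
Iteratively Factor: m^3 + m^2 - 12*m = (m)*(m^2 + m - 12) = m*(m + 4)*(m - 3)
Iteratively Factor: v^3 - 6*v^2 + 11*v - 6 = (v - 3)*(v^2 - 3*v + 2) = (v - 3)*(v - 1)*(v - 2)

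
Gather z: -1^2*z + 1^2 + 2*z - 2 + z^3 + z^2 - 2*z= z^3 + z^2 - z - 1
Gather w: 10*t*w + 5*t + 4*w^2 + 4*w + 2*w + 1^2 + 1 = 5*t + 4*w^2 + w*(10*t + 6) + 2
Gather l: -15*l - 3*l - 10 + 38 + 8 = 36 - 18*l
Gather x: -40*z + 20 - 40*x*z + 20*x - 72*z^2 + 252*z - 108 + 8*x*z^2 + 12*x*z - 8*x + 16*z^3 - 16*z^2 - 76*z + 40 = x*(8*z^2 - 28*z + 12) + 16*z^3 - 88*z^2 + 136*z - 48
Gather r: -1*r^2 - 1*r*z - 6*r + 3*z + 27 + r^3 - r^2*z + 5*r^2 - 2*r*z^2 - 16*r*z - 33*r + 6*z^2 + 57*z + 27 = r^3 + r^2*(4 - z) + r*(-2*z^2 - 17*z - 39) + 6*z^2 + 60*z + 54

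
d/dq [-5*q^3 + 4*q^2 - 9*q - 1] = -15*q^2 + 8*q - 9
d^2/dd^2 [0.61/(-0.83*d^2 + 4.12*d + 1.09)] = (-0.840458*d^2 + 4.171912*d + 0.61*(1.66*d - 4.12)*(3.32*d - 8.24) + 1.103734)/(-0.83*d^2 + 4.12*d + 1.09)^3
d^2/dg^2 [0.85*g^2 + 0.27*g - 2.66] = 1.70000000000000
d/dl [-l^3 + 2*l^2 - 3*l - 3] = -3*l^2 + 4*l - 3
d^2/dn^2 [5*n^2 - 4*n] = 10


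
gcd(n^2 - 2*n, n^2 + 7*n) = n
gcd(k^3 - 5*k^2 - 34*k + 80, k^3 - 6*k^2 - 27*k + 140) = k + 5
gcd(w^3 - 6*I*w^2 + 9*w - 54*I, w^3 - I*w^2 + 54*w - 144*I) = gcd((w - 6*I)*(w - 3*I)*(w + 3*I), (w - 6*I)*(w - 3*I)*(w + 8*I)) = w^2 - 9*I*w - 18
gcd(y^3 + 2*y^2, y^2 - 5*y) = y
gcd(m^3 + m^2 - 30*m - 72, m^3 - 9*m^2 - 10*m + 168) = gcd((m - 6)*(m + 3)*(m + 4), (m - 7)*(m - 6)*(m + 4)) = m^2 - 2*m - 24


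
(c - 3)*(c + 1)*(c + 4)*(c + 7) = c^4 + 9*c^3 + 3*c^2 - 89*c - 84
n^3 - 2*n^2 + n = n*(n - 1)^2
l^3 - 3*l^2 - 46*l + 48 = (l - 8)*(l - 1)*(l + 6)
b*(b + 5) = b^2 + 5*b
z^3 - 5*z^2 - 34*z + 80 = (z - 8)*(z - 2)*(z + 5)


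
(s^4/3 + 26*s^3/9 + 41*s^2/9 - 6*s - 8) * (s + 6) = s^5/3 + 44*s^4/9 + 197*s^3/9 + 64*s^2/3 - 44*s - 48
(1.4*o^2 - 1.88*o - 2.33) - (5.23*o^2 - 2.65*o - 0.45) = -3.83*o^2 + 0.77*o - 1.88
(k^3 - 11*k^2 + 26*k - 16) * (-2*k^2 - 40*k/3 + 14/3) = -2*k^5 + 26*k^4/3 + 298*k^3/3 - 366*k^2 + 1004*k/3 - 224/3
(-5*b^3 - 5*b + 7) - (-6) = -5*b^3 - 5*b + 13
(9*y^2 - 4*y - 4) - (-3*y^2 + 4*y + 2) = 12*y^2 - 8*y - 6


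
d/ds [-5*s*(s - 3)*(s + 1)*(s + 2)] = -20*s^3 + 70*s + 30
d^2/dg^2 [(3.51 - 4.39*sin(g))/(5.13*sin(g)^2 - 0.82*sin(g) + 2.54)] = (115.531191*sin(g)^5 - 351.022302*sin(g)^4 - 529.982352*sin(g)^3 + 743.96129*sin(g)^2 + 275.636368*sin(g) - 105.03874)/(5.13*sin(g)^2 - 0.82*sin(g) + 2.54)^3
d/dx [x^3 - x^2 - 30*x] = 3*x^2 - 2*x - 30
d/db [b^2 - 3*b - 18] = 2*b - 3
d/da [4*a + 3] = 4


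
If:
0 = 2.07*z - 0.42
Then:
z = 0.20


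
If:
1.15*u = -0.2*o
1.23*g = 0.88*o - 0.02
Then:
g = -4.11382113821138*u - 0.016260162601626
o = -5.75*u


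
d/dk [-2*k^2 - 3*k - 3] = -4*k - 3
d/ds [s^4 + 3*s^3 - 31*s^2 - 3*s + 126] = 4*s^3 + 9*s^2 - 62*s - 3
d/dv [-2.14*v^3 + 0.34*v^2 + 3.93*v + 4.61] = -6.42*v^2 + 0.68*v + 3.93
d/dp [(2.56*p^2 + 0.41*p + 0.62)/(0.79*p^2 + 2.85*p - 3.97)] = (6.9721*p^2 - 21.306*p - 3.3947)/(0.6241*p^4 + 4.503*p^3 + 1.8499*p^2 - 22.629*p + 15.7609)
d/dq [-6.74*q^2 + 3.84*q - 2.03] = 3.84 - 13.48*q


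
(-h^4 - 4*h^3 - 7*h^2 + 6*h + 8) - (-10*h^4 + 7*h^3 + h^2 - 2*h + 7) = 9*h^4 - 11*h^3 - 8*h^2 + 8*h + 1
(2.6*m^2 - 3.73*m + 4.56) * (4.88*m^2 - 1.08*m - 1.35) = 12.688*m^4 - 21.0104*m^3 + 22.7712*m^2 + 0.1107*m - 6.156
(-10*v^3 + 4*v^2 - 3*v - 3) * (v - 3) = -10*v^4 + 34*v^3 - 15*v^2 + 6*v + 9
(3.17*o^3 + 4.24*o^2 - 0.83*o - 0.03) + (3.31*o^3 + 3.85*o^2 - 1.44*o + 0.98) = 6.48*o^3 + 8.09*o^2 - 2.27*o + 0.95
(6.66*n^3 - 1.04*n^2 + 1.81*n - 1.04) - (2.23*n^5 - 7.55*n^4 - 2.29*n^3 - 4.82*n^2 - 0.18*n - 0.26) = -2.23*n^5 + 7.55*n^4 + 8.95*n^3 + 3.78*n^2 + 1.99*n - 0.78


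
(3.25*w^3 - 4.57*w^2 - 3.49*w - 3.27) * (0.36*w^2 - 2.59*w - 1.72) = 1.17*w^5 - 10.0627*w^4 + 4.9899*w^3 + 15.7223*w^2 + 14.4721*w + 5.6244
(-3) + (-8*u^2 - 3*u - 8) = -8*u^2 - 3*u - 11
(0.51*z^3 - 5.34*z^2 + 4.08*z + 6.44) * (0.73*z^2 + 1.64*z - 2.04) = 0.3723*z^5 - 3.0618*z^4 - 6.8196*z^3 + 22.286*z^2 + 2.2384*z - 13.1376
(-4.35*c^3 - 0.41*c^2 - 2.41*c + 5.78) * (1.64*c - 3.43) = -7.134*c^4 + 14.2481*c^3 - 2.5461*c^2 + 17.7455*c - 19.8254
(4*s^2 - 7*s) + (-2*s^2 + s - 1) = 2*s^2 - 6*s - 1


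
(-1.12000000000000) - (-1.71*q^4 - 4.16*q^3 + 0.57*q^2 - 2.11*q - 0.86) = 1.71*q^4 + 4.16*q^3 - 0.57*q^2 + 2.11*q - 0.26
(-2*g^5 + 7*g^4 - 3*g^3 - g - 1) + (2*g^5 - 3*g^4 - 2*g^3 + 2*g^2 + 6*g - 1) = 4*g^4 - 5*g^3 + 2*g^2 + 5*g - 2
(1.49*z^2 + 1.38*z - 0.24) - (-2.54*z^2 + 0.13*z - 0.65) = 4.03*z^2 + 1.25*z + 0.41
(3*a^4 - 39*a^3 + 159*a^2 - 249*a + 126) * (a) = 3*a^5 - 39*a^4 + 159*a^3 - 249*a^2 + 126*a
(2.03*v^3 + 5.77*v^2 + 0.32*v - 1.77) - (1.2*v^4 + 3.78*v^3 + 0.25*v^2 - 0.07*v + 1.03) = -1.2*v^4 - 1.75*v^3 + 5.52*v^2 + 0.39*v - 2.8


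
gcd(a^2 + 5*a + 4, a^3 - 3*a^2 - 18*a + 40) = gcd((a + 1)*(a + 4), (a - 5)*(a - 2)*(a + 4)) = a + 4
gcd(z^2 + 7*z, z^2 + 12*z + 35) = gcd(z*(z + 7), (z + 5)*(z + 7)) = z + 7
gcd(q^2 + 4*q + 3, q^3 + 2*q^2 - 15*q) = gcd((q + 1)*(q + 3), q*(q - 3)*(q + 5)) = 1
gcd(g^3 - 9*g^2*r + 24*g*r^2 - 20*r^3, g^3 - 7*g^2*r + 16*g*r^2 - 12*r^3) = g^2 - 4*g*r + 4*r^2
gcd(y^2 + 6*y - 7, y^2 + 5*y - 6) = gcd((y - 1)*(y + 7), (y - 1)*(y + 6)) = y - 1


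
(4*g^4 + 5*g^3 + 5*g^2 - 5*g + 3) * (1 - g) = -4*g^5 - g^4 + 10*g^2 - 8*g + 3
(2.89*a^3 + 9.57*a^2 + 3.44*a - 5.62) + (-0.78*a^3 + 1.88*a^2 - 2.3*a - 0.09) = 2.11*a^3 + 11.45*a^2 + 1.14*a - 5.71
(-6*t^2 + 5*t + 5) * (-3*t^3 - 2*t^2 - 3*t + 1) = 18*t^5 - 3*t^4 - 7*t^3 - 31*t^2 - 10*t + 5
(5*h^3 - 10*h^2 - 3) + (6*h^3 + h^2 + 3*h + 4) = 11*h^3 - 9*h^2 + 3*h + 1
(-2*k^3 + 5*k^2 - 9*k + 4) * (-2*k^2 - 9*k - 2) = 4*k^5 + 8*k^4 - 23*k^3 + 63*k^2 - 18*k - 8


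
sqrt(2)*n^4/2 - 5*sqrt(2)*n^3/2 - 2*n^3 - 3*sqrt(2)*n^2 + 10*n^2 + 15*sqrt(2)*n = n*(n - 5)*(n - 3*sqrt(2))*(sqrt(2)*n/2 + 1)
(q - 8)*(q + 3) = q^2 - 5*q - 24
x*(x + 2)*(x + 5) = x^3 + 7*x^2 + 10*x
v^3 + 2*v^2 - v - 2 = (v - 1)*(v + 1)*(v + 2)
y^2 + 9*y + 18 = (y + 3)*(y + 6)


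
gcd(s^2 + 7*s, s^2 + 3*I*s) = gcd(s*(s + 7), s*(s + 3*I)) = s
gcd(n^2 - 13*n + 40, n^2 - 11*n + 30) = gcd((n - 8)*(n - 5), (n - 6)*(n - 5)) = n - 5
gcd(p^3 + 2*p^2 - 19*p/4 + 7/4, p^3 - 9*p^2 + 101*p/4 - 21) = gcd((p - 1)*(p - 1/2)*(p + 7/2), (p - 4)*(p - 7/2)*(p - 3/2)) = 1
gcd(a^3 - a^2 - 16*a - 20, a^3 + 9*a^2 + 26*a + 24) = a + 2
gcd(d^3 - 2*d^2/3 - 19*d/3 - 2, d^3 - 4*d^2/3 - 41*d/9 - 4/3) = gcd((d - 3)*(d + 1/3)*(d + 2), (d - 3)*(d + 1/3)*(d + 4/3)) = d^2 - 8*d/3 - 1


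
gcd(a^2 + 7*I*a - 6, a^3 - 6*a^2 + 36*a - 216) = a + 6*I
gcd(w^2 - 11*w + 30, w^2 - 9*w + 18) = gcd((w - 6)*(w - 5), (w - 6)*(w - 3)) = w - 6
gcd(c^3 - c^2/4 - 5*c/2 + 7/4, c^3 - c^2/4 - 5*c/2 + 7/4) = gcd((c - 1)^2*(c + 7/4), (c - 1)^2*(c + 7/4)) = c^3 - c^2/4 - 5*c/2 + 7/4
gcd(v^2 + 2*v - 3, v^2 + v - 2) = v - 1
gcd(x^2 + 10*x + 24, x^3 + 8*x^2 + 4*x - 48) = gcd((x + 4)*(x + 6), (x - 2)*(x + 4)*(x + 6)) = x^2 + 10*x + 24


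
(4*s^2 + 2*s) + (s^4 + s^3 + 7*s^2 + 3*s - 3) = s^4 + s^3 + 11*s^2 + 5*s - 3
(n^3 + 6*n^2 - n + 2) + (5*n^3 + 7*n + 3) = 6*n^3 + 6*n^2 + 6*n + 5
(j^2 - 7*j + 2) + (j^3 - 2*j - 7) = j^3 + j^2 - 9*j - 5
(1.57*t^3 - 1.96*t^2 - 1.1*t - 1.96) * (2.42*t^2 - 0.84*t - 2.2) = 3.7994*t^5 - 6.062*t^4 - 4.4696*t^3 + 0.4928*t^2 + 4.0664*t + 4.312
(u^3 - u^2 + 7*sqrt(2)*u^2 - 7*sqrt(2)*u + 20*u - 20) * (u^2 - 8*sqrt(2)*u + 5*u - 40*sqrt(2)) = u^5 - sqrt(2)*u^4 + 4*u^4 - 97*u^3 - 4*sqrt(2)*u^3 - 368*u^2 - 155*sqrt(2)*u^2 - 640*sqrt(2)*u + 460*u + 800*sqrt(2)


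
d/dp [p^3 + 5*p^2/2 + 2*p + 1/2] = 3*p^2 + 5*p + 2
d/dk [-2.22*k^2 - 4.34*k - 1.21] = -4.44*k - 4.34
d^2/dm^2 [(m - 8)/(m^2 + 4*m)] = 2*(m*(4 - 3*m)*(m + 4) + 4*(m - 8)*(m + 2)^2)/(m^3*(m + 4)^3)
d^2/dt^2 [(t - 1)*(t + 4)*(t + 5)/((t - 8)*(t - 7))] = 24*(25*t^3 - 327*t^2 + 705*t + 2579)/(t^6 - 45*t^5 + 843*t^4 - 8415*t^3 + 47208*t^2 - 141120*t + 175616)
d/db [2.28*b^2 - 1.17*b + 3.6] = 4.56*b - 1.17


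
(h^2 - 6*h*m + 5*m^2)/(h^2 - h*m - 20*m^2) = (h - m)/(h + 4*m)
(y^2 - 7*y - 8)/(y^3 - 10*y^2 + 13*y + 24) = 1/(y - 3)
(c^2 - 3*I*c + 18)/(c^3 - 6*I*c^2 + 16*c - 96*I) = (c + 3*I)/(c^2 + 16)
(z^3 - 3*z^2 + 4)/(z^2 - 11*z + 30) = (z^3 - 3*z^2 + 4)/(z^2 - 11*z + 30)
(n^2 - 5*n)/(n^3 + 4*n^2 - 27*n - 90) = n/(n^2 + 9*n + 18)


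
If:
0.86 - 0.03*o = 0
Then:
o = 28.67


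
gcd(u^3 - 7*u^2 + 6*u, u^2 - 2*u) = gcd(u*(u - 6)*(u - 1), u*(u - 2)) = u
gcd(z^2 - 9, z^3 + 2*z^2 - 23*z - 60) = z + 3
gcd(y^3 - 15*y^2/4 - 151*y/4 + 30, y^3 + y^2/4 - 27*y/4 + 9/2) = y - 3/4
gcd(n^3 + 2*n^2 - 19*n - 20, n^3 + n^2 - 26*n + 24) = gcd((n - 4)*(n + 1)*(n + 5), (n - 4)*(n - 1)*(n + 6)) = n - 4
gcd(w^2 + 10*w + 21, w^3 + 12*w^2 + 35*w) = w + 7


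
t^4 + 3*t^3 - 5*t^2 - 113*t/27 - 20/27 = (t - 5/3)*(t + 1/3)^2*(t + 4)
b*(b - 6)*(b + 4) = b^3 - 2*b^2 - 24*b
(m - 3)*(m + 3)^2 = m^3 + 3*m^2 - 9*m - 27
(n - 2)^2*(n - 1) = n^3 - 5*n^2 + 8*n - 4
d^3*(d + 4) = d^4 + 4*d^3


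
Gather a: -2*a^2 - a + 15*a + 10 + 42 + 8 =-2*a^2 + 14*a + 60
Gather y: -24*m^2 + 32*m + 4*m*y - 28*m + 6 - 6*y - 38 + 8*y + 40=-24*m^2 + 4*m + y*(4*m + 2) + 8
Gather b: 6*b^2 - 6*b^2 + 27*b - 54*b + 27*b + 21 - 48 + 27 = 0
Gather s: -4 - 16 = -20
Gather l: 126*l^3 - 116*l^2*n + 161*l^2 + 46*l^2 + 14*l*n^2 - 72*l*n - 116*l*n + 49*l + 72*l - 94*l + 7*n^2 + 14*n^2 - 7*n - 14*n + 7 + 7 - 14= 126*l^3 + l^2*(207 - 116*n) + l*(14*n^2 - 188*n + 27) + 21*n^2 - 21*n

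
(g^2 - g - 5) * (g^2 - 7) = g^4 - g^3 - 12*g^2 + 7*g + 35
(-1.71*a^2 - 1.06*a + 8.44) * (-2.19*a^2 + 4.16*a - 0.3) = 3.7449*a^4 - 4.7922*a^3 - 22.3802*a^2 + 35.4284*a - 2.532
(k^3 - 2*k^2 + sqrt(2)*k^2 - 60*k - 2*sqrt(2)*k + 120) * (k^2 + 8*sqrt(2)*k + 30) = k^5 - 2*k^4 + 9*sqrt(2)*k^4 - 18*sqrt(2)*k^3 - 14*k^3 - 450*sqrt(2)*k^2 + 28*k^2 - 1800*k + 900*sqrt(2)*k + 3600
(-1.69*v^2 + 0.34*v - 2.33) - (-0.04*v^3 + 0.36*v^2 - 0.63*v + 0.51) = 0.04*v^3 - 2.05*v^2 + 0.97*v - 2.84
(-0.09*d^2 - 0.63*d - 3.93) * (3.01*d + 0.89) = -0.2709*d^3 - 1.9764*d^2 - 12.39*d - 3.4977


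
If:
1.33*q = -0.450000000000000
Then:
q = -0.34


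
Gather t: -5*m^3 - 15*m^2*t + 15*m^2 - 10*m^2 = -5*m^3 - 15*m^2*t + 5*m^2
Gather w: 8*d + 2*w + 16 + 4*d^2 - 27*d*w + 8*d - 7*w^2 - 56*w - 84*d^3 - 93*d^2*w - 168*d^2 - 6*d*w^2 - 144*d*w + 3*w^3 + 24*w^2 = -84*d^3 - 164*d^2 + 16*d + 3*w^3 + w^2*(17 - 6*d) + w*(-93*d^2 - 171*d - 54) + 16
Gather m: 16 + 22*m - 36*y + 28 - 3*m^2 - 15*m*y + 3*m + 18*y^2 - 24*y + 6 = -3*m^2 + m*(25 - 15*y) + 18*y^2 - 60*y + 50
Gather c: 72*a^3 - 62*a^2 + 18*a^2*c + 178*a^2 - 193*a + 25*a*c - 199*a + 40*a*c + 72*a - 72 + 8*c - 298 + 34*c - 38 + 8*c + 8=72*a^3 + 116*a^2 - 320*a + c*(18*a^2 + 65*a + 50) - 400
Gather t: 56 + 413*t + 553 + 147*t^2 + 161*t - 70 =147*t^2 + 574*t + 539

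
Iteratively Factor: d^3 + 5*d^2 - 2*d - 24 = (d + 3)*(d^2 + 2*d - 8) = (d + 3)*(d + 4)*(d - 2)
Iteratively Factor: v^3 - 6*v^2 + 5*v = (v - 1)*(v^2 - 5*v) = v*(v - 1)*(v - 5)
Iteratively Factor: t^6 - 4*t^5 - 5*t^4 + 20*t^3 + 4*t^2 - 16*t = (t - 4)*(t^5 - 5*t^3 + 4*t) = (t - 4)*(t - 2)*(t^4 + 2*t^3 - t^2 - 2*t) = (t - 4)*(t - 2)*(t + 1)*(t^3 + t^2 - 2*t) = t*(t - 4)*(t - 2)*(t + 1)*(t^2 + t - 2) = t*(t - 4)*(t - 2)*(t - 1)*(t + 1)*(t + 2)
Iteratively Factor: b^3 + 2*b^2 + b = (b + 1)*(b^2 + b) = b*(b + 1)*(b + 1)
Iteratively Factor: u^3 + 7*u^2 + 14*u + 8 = (u + 1)*(u^2 + 6*u + 8) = (u + 1)*(u + 4)*(u + 2)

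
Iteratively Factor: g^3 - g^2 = (g)*(g^2 - g) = g^2*(g - 1)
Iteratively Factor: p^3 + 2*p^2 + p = (p + 1)*(p^2 + p) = (p + 1)^2*(p)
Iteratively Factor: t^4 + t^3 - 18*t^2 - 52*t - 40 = (t - 5)*(t^3 + 6*t^2 + 12*t + 8) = (t - 5)*(t + 2)*(t^2 + 4*t + 4) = (t - 5)*(t + 2)^2*(t + 2)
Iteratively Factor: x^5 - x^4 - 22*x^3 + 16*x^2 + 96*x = (x)*(x^4 - x^3 - 22*x^2 + 16*x + 96) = x*(x - 3)*(x^3 + 2*x^2 - 16*x - 32) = x*(x - 4)*(x - 3)*(x^2 + 6*x + 8) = x*(x - 4)*(x - 3)*(x + 2)*(x + 4)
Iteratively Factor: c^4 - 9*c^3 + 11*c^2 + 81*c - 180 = (c - 3)*(c^3 - 6*c^2 - 7*c + 60) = (c - 4)*(c - 3)*(c^2 - 2*c - 15) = (c - 5)*(c - 4)*(c - 3)*(c + 3)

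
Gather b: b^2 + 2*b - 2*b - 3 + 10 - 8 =b^2 - 1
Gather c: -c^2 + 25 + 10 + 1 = 36 - c^2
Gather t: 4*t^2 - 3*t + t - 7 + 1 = 4*t^2 - 2*t - 6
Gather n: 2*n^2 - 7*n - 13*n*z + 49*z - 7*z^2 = 2*n^2 + n*(-13*z - 7) - 7*z^2 + 49*z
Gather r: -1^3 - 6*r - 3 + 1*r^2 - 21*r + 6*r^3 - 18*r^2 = 6*r^3 - 17*r^2 - 27*r - 4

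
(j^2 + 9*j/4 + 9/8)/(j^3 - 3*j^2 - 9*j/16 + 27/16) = 2*(2*j + 3)/(4*j^2 - 15*j + 9)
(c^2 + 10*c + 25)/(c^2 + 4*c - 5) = (c + 5)/(c - 1)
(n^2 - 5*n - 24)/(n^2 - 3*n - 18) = (n - 8)/(n - 6)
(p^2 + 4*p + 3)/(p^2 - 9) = (p + 1)/(p - 3)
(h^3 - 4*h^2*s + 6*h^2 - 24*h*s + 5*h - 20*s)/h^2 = h - 4*s + 6 - 24*s/h + 5/h - 20*s/h^2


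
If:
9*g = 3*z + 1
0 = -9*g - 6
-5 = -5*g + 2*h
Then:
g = -2/3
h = -25/6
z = -7/3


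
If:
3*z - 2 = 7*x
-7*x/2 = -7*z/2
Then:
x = -1/2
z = -1/2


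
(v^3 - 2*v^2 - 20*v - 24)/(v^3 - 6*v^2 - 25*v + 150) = (v^2 + 4*v + 4)/(v^2 - 25)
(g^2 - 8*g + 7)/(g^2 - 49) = (g - 1)/(g + 7)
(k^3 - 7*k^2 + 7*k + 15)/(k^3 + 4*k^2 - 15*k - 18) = (k - 5)/(k + 6)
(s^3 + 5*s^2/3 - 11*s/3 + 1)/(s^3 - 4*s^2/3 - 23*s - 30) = (3*s^2 - 4*s + 1)/(3*s^2 - 13*s - 30)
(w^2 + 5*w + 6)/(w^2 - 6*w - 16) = (w + 3)/(w - 8)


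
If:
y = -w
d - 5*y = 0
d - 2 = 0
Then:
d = 2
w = -2/5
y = 2/5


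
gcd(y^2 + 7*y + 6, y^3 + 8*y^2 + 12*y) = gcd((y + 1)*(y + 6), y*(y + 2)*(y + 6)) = y + 6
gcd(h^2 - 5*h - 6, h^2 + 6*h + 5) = h + 1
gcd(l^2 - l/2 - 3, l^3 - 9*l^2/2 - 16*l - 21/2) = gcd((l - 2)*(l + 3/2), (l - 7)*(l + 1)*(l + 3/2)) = l + 3/2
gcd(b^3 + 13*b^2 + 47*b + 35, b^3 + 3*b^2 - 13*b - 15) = b^2 + 6*b + 5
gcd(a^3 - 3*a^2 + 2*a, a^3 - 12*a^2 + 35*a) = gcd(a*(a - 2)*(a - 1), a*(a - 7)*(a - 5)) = a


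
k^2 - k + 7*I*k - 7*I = (k - 1)*(k + 7*I)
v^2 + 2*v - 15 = (v - 3)*(v + 5)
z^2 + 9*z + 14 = (z + 2)*(z + 7)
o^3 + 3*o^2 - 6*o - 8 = (o - 2)*(o + 1)*(o + 4)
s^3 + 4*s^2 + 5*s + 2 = (s + 1)^2*(s + 2)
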